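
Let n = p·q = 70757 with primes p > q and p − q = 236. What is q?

173

Since p = q + 236, we have 70757 = q(q + 236), so q² + 236q − 70757 = 0.
Discriminant: 236² + 4·70757 = 55696 + 283028 = 338724; √338724 = 582.
q = (−236 + 582)/2 = 173, and p = q + 236 = 409.
Check: 173 · 409 = 70757.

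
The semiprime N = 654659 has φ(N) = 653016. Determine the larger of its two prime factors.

967

φ(n) = (p−1)(q−1) = n − (p+q) + 1, so p + q = 654659 − 653016 + 1 = 1644.
p and q are the roots of t² − 1644t + 654659 = 0.
Discriminant: 1644² − 4·654659 = 2702736 − 2618636 = 84100; √84100 = 290.
q = (1644 − 290)/2 = 677, p = (1644 + 290)/2 = 967.
Check: 677 · 967 = 654659.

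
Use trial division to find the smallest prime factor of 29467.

29467 is odd.
Digit sum 28, not divisible by 3.
Ends in 7: not divisible by 5.
7: 29467 = 7·4209 + 4
11: 29467 = 11·2678 + 9
13: 29467 = 13·2266 + 9
17: 29467 = 17·1733 + 6
19: 29467 = 19·1550 + 17
23: 29467 = 23·1281 + 4
29: 29467 = 29·1016 + 3
31: 29467 = 31·950 + 17
37: 29467 = 37·796 + 15
41: 29467 = 41·718 + 29
43: 29467 = 43·685 + 12
47: 29467 = 47·626 + 45
53: 29467 = 53·555 + 52
59: 29467 = 59·499 + 26
61: 29467 = 61·483 + 4
67: 29467 = 67·439 + 54
71: 29467 = 71·415 + 2
73: 29467 = 73·403 + 48
79: 29467 = 79·373

79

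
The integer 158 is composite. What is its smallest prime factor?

2

158 is even: 2 divides it.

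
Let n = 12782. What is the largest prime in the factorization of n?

12782 = 2 · 6391
6391 = 7 · 913
913 = 11 · 83
83 is prime.
So 12782 = 2 · 7 · 11 · 83; the largest prime factor is 83.

83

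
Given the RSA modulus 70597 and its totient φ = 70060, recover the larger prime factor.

311

φ(n) = (p−1)(q−1) = n − (p+q) + 1, so p + q = 70597 − 70060 + 1 = 538.
p and q are the roots of t² − 538t + 70597 = 0.
Discriminant: 538² − 4·70597 = 289444 − 282388 = 7056; √7056 = 84.
q = (538 − 84)/2 = 227, p = (538 + 84)/2 = 311.
Check: 227 · 311 = 70597.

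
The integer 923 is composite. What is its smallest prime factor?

13

923 is odd.
Digit sum 14, not divisible by 3.
Ends in 3: not divisible by 5.
7: 923 = 7·131 + 6
11: 923 = 11·83 + 10
13: 923 = 13·71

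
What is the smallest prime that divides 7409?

31

7409 is odd.
Digit sum 20, not divisible by 3.
Ends in 9: not divisible by 5.
7: 7409 = 7·1058 + 3
11: 7409 = 11·673 + 6
13: 7409 = 13·569 + 12
17: 7409 = 17·435 + 14
19: 7409 = 19·389 + 18
23: 7409 = 23·322 + 3
29: 7409 = 29·255 + 14
31: 7409 = 31·239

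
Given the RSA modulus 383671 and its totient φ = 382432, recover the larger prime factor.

647

φ(n) = (p−1)(q−1) = n − (p+q) + 1, so p + q = 383671 − 382432 + 1 = 1240.
p and q are the roots of t² − 1240t + 383671 = 0.
Discriminant: 1240² − 4·383671 = 1537600 − 1534684 = 2916; √2916 = 54.
q = (1240 − 54)/2 = 593, p = (1240 + 54)/2 = 647.
Check: 593 · 647 = 383671.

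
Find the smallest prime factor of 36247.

67

36247 is odd.
Digit sum 22, not divisible by 3.
Ends in 7: not divisible by 5.
7: 36247 = 7·5178 + 1
11: 36247 = 11·3295 + 2
13: 36247 = 13·2788 + 3
17: 36247 = 17·2132 + 3
19: 36247 = 19·1907 + 14
23: 36247 = 23·1575 + 22
29: 36247 = 29·1249 + 26
31: 36247 = 31·1169 + 8
37: 36247 = 37·979 + 24
41: 36247 = 41·884 + 3
43: 36247 = 43·842 + 41
47: 36247 = 47·771 + 10
53: 36247 = 53·683 + 48
59: 36247 = 59·614 + 21
61: 36247 = 61·594 + 13
67: 36247 = 67·541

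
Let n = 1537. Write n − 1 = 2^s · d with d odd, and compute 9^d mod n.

1537 − 1 = 1536 = 2^9 · 3, so d = 3.
9^1 ≡ 9 (mod 1537)
9^2 ≡ 9^2 = 81 ≡ 81 (mod 1537)
3 = 2 + 1 in binary powers of 2.
So 9^3 ≡ 81 · 9 ≡ 729 (mod 1537).
Squaring chain: 729 → 1176 → 1213 → 460 → 1031 → 894 → 1533 → 16 → 256; never reaches −1, so base 9 is a Miller–Rabin witness that 1537 is composite.

729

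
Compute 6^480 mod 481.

6^1 ≡ 6 (mod 481)
6^2 ≡ 6^2 = 36 ≡ 36 (mod 481)
6^4 ≡ 36^2 = 1296 ≡ 334 (mod 481)
6^8 ≡ 334^2 = 111556 ≡ 445 (mod 481)
6^16 ≡ 445^2 = 198025 ≡ 334 (mod 481)
6^32 ≡ 334^2 = 111556 ≡ 445 (mod 481)
6^64 ≡ 445^2 = 198025 ≡ 334 (mod 481)
6^128 ≡ 334^2 = 111556 ≡ 445 (mod 481)
6^256 ≡ 445^2 = 198025 ≡ 334 (mod 481)
480 = 256 + 128 + 64 + 32 in binary powers of 2.
So 6^480 ≡ 334 · 445 · 334 · 445 ≡ 1 (mod 481).
Since the result is 1, base 6 gives no evidence that 481 is composite.

1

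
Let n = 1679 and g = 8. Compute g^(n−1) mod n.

519

8^1 ≡ 8 (mod 1679)
8^2 ≡ 8^2 = 64 ≡ 64 (mod 1679)
8^4 ≡ 64^2 = 4096 ≡ 738 (mod 1679)
8^8 ≡ 738^2 = 544644 ≡ 648 (mod 1679)
8^16 ≡ 648^2 = 419904 ≡ 154 (mod 1679)
8^32 ≡ 154^2 = 23716 ≡ 210 (mod 1679)
8^64 ≡ 210^2 = 44100 ≡ 446 (mod 1679)
8^128 ≡ 446^2 = 198916 ≡ 794 (mod 1679)
8^256 ≡ 794^2 = 630436 ≡ 811 (mod 1679)
8^512 ≡ 811^2 = 657721 ≡ 1232 (mod 1679)
8^1024 ≡ 1232^2 = 1517824 ≡ 8 (mod 1679)
1678 = 1024 + 512 + 128 + 8 + 4 + 2 in binary powers of 2.
So 8^1678 ≡ 8 · 1232 · 794 · 648 · 738 · 64 ≡ 519 (mod 1679).
Since 519 ≠ 1, base 8 is a Fermat witness: 1679 is composite.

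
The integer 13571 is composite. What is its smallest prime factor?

41

13571 is odd.
Digit sum 17, not divisible by 3.
Ends in 1: not divisible by 5.
7: 13571 = 7·1938 + 5
11: 13571 = 11·1233 + 8
13: 13571 = 13·1043 + 12
17: 13571 = 17·798 + 5
19: 13571 = 19·714 + 5
23: 13571 = 23·590 + 1
29: 13571 = 29·467 + 28
31: 13571 = 31·437 + 24
37: 13571 = 37·366 + 29
41: 13571 = 41·331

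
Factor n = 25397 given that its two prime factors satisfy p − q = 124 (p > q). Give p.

Since p = q + 124, we have 25397 = q(q + 124), so q² + 124q − 25397 = 0.
Discriminant: 124² + 4·25397 = 15376 + 101588 = 116964; √116964 = 342.
q = (−124 + 342)/2 = 109, and p = q + 124 = 233.
Check: 109 · 233 = 25397.

233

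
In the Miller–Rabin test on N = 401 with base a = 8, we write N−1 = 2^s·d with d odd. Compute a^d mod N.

303

401 − 1 = 400 = 2^4 · 25, so d = 25.
8^1 ≡ 8 (mod 401)
8^2 ≡ 8^2 = 64 ≡ 64 (mod 401)
8^4 ≡ 64^2 = 4096 ≡ 86 (mod 401)
8^8 ≡ 86^2 = 7396 ≡ 178 (mod 401)
8^16 ≡ 178^2 = 31684 ≡ 5 (mod 401)
25 = 16 + 8 + 1 in binary powers of 2.
So 8^25 ≡ 5 · 178 · 8 ≡ 303 (mod 401).
Squaring chain: 303 → 381 → 400 → 1; reaches −1, so base 8 does not prove 401 composite.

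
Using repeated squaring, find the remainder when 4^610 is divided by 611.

425

4^1 ≡ 4 (mod 611)
4^2 ≡ 4^2 = 16 ≡ 16 (mod 611)
4^4 ≡ 16^2 = 256 ≡ 256 (mod 611)
4^8 ≡ 256^2 = 65536 ≡ 159 (mod 611)
4^16 ≡ 159^2 = 25281 ≡ 230 (mod 611)
4^32 ≡ 230^2 = 52900 ≡ 354 (mod 611)
4^64 ≡ 354^2 = 125316 ≡ 61 (mod 611)
4^128 ≡ 61^2 = 3721 ≡ 55 (mod 611)
4^256 ≡ 55^2 = 3025 ≡ 581 (mod 611)
4^512 ≡ 581^2 = 337561 ≡ 289 (mod 611)
610 = 512 + 64 + 32 + 2 in binary powers of 2.
So 4^610 ≡ 289 · 61 · 354 · 16 ≡ 425 (mod 611).
Since 425 ≠ 1, base 4 is a Fermat witness: 611 is composite.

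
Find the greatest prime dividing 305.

61

305 = 5 · 61
61 is prime.
So 305 = 5 · 61; the largest prime factor is 61.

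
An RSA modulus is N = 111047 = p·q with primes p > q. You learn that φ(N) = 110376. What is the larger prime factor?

379

φ(n) = (p−1)(q−1) = n − (p+q) + 1, so p + q = 111047 − 110376 + 1 = 672.
p and q are the roots of t² − 672t + 111047 = 0.
Discriminant: 672² − 4·111047 = 451584 − 444188 = 7396; √7396 = 86.
q = (672 − 86)/2 = 293, p = (672 + 86)/2 = 379.
Check: 293 · 379 = 111047.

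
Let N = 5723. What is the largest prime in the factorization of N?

97

5723 = 59 · 97
97 is prime.
So 5723 = 59 · 97; the largest prime factor is 97.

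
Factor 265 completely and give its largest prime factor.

265 = 5 · 53
53 is prime.
So 265 = 5 · 53; the largest prime factor is 53.

53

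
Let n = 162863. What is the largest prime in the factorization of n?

97

162863 = 23 · 7081
7081 = 73 · 97
97 is prime.
So 162863 = 23 · 73 · 97; the largest prime factor is 97.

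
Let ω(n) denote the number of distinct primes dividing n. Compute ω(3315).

4

3315 = 3 · 1105
1105 = 5 · 221
221 = 13 · 17
3315 = 3 · 5 · 13 · 17, which has 4 distinct prime factors.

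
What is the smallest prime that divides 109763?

109763 is odd.
Digit sum 26, not divisible by 3.
Ends in 3: not divisible by 5.
7: 109763 = 7·15680 + 3
11: 109763 = 11·9978 + 5
13: 109763 = 13·8443 + 4
17: 109763 = 17·6456 + 11
19: 109763 = 19·5777

19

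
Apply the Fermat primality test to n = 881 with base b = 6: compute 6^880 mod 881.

6^1 ≡ 6 (mod 881)
6^2 ≡ 6^2 = 36 ≡ 36 (mod 881)
6^4 ≡ 36^2 = 1296 ≡ 415 (mod 881)
6^8 ≡ 415^2 = 172225 ≡ 430 (mod 881)
6^16 ≡ 430^2 = 184900 ≡ 771 (mod 881)
6^32 ≡ 771^2 = 594441 ≡ 647 (mod 881)
6^64 ≡ 647^2 = 418609 ≡ 134 (mod 881)
6^128 ≡ 134^2 = 17956 ≡ 336 (mod 881)
6^256 ≡ 336^2 = 112896 ≡ 128 (mod 881)
6^512 ≡ 128^2 = 16384 ≡ 526 (mod 881)
880 = 512 + 256 + 64 + 32 + 16 in binary powers of 2.
So 6^880 ≡ 526 · 128 · 134 · 647 · 771 ≡ 1 (mod 881).
Since the result is 1, base 6 gives no evidence that 881 is composite.

1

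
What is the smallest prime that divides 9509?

9509 is odd.
Digit sum 23, not divisible by 3.
Ends in 9: not divisible by 5.
7: 9509 = 7·1358 + 3
11: 9509 = 11·864 + 5
13: 9509 = 13·731 + 6
17: 9509 = 17·559 + 6
19: 9509 = 19·500 + 9
23: 9509 = 23·413 + 10
29: 9509 = 29·327 + 26
31: 9509 = 31·306 + 23
37: 9509 = 37·257

37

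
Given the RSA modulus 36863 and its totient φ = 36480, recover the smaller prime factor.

191

φ(n) = (p−1)(q−1) = n − (p+q) + 1, so p + q = 36863 − 36480 + 1 = 384.
p and q are the roots of t² − 384t + 36863 = 0.
Discriminant: 384² − 4·36863 = 147456 − 147452 = 4; √4 = 2.
q = (384 − 2)/2 = 191, p = (384 + 2)/2 = 193.
Check: 191 · 193 = 36863.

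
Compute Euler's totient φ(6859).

6498

Factor: 6859 = 19^3.
φ(6859) = 19^2·(19−1) = 6498.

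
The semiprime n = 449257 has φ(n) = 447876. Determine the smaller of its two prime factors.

φ(n) = (p−1)(q−1) = n − (p+q) + 1, so p + q = 449257 − 447876 + 1 = 1382.
p and q are the roots of t² − 1382t + 449257 = 0.
Discriminant: 1382² − 4·449257 = 1909924 − 1797028 = 112896; √112896 = 336.
q = (1382 − 336)/2 = 523, p = (1382 + 336)/2 = 859.
Check: 523 · 859 = 449257.

523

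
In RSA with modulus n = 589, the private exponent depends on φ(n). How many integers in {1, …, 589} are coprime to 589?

Factor: 589 = 19 · 31.
φ(589) = (19−1) · (31−1) = 18 · 30 = 540.

540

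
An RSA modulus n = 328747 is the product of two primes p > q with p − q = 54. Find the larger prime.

Since p = q + 54, we have 328747 = q(q + 54), so q² + 54q − 328747 = 0.
Discriminant: 54² + 4·328747 = 2916 + 1314988 = 1317904; √1317904 = 1148.
q = (−54 + 1148)/2 = 547, and p = q + 54 = 601.
Check: 547 · 601 = 328747.

601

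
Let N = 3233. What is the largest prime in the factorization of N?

3233 = 53 · 61
61 is prime.
So 3233 = 53 · 61; the largest prime factor is 61.

61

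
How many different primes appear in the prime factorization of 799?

799 = 17 · 47
799 = 17 · 47, which has 2 distinct prime factors.

2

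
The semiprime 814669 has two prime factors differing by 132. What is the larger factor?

971

Since p = q + 132, we have 814669 = q(q + 132), so q² + 132q − 814669 = 0.
Discriminant: 132² + 4·814669 = 17424 + 3258676 = 3276100; √3276100 = 1810.
q = (−132 + 1810)/2 = 839, and p = q + 132 = 971.
Check: 839 · 971 = 814669.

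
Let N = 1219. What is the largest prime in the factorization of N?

1219 = 23 · 53
53 is prime.
So 1219 = 23 · 53; the largest prime factor is 53.

53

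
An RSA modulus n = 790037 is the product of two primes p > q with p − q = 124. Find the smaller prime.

829

Since p = q + 124, we have 790037 = q(q + 124), so q² + 124q − 790037 = 0.
Discriminant: 124² + 4·790037 = 15376 + 3160148 = 3175524; √3175524 = 1782.
q = (−124 + 1782)/2 = 829, and p = q + 124 = 953.
Check: 829 · 953 = 790037.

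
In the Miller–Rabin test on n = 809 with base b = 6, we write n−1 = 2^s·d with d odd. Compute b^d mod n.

44

809 − 1 = 808 = 2^3 · 101, so d = 101.
6^1 ≡ 6 (mod 809)
6^2 ≡ 6^2 = 36 ≡ 36 (mod 809)
6^4 ≡ 36^2 = 1296 ≡ 487 (mod 809)
6^8 ≡ 487^2 = 237169 ≡ 132 (mod 809)
6^16 ≡ 132^2 = 17424 ≡ 435 (mod 809)
6^32 ≡ 435^2 = 189225 ≡ 728 (mod 809)
6^64 ≡ 728^2 = 529984 ≡ 89 (mod 809)
101 = 64 + 32 + 4 + 1 in binary powers of 2.
So 6^101 ≡ 89 · 728 · 487 · 6 ≡ 44 (mod 809).
Squaring chain: 44 → 318 → 808; reaches −1, so base 6 does not prove 809 composite.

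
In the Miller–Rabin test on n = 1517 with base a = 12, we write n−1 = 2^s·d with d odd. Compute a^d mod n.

345

1517 − 1 = 1516 = 2^2 · 379, so d = 379.
12^1 ≡ 12 (mod 1517)
12^2 ≡ 12^2 = 144 ≡ 144 (mod 1517)
12^4 ≡ 144^2 = 20736 ≡ 1015 (mod 1517)
12^8 ≡ 1015^2 = 1030225 ≡ 182 (mod 1517)
12^16 ≡ 182^2 = 33124 ≡ 1267 (mod 1517)
12^32 ≡ 1267^2 = 1605289 ≡ 303 (mod 1517)
12^64 ≡ 303^2 = 91809 ≡ 789 (mod 1517)
12^128 ≡ 789^2 = 622521 ≡ 551 (mod 1517)
12^256 ≡ 551^2 = 303601 ≡ 201 (mod 1517)
379 = 256 + 64 + 32 + 16 + 8 + 2 + 1 in binary powers of 2.
So 12^379 ≡ 201 · 789 · 303 · 1267 · 182 · 144 · 12 ≡ 345 (mod 1517).
Squaring chain: 345 → 699; never reaches −1, so base 12 is a Miller–Rabin witness that 1517 is composite.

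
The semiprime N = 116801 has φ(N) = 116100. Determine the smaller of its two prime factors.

271

φ(n) = (p−1)(q−1) = n − (p+q) + 1, so p + q = 116801 − 116100 + 1 = 702.
p and q are the roots of t² − 702t + 116801 = 0.
Discriminant: 702² − 4·116801 = 492804 − 467204 = 25600; √25600 = 160.
q = (702 − 160)/2 = 271, p = (702 + 160)/2 = 431.
Check: 271 · 431 = 116801.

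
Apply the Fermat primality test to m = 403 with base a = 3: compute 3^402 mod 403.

3^1 ≡ 3 (mod 403)
3^2 ≡ 3^2 = 9 ≡ 9 (mod 403)
3^4 ≡ 9^2 = 81 ≡ 81 (mod 403)
3^8 ≡ 81^2 = 6561 ≡ 113 (mod 403)
3^16 ≡ 113^2 = 12769 ≡ 276 (mod 403)
3^32 ≡ 276^2 = 76176 ≡ 9 (mod 403)
3^64 ≡ 9^2 = 81 ≡ 81 (mod 403)
3^128 ≡ 81^2 = 6561 ≡ 113 (mod 403)
3^256 ≡ 113^2 = 12769 ≡ 276 (mod 403)
402 = 256 + 128 + 16 + 2 in binary powers of 2.
So 3^402 ≡ 276 · 113 · 276 · 9 ≡ 287 (mod 403).
Since 287 ≠ 1, base 3 is a Fermat witness: 403 is composite.

287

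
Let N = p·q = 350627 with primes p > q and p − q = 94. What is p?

Since p = q + 94, we have 350627 = q(q + 94), so q² + 94q − 350627 = 0.
Discriminant: 94² + 4·350627 = 8836 + 1402508 = 1411344; √1411344 = 1188.
q = (−94 + 1188)/2 = 547, and p = q + 94 = 641.
Check: 547 · 641 = 350627.

641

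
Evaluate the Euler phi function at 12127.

Factor: 12127 = 67 · 181.
φ(12127) = (67−1) · (181−1) = 66 · 180 = 11880.

11880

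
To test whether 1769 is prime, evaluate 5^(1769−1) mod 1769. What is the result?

1669

5^1 ≡ 5 (mod 1769)
5^2 ≡ 5^2 = 25 ≡ 25 (mod 1769)
5^4 ≡ 25^2 = 625 ≡ 625 (mod 1769)
5^8 ≡ 625^2 = 390625 ≡ 1445 (mod 1769)
5^16 ≡ 1445^2 = 2088025 ≡ 605 (mod 1769)
5^32 ≡ 605^2 = 366025 ≡ 1611 (mod 1769)
5^64 ≡ 1611^2 = 2595321 ≡ 198 (mod 1769)
5^128 ≡ 198^2 = 39204 ≡ 286 (mod 1769)
5^256 ≡ 286^2 = 81796 ≡ 422 (mod 1769)
5^512 ≡ 422^2 = 178084 ≡ 1184 (mod 1769)
5^1024 ≡ 1184^2 = 1401856 ≡ 808 (mod 1769)
1768 = 1024 + 512 + 128 + 64 + 32 + 8 in binary powers of 2.
So 5^1768 ≡ 808 · 1184 · 286 · 198 · 1611 · 1445 ≡ 1669 (mod 1769).
Since 1669 ≠ 1, base 5 is a Fermat witness: 1769 is composite.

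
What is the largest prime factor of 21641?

67

21641 = 17 · 1273
1273 = 19 · 67
67 is prime.
So 21641 = 17 · 19 · 67; the largest prime factor is 67.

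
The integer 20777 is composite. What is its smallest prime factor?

20777 is odd.
Digit sum 23, not divisible by 3.
Ends in 7: not divisible by 5.
7: 20777 = 7·2968 + 1
11: 20777 = 11·1888 + 9
13: 20777 = 13·1598 + 3
17: 20777 = 17·1222 + 3
19: 20777 = 19·1093 + 10
23: 20777 = 23·903 + 8
29: 20777 = 29·716 + 13
31: 20777 = 31·670 + 7
37: 20777 = 37·561 + 20
41: 20777 = 41·506 + 31
43: 20777 = 43·483 + 8
47: 20777 = 47·442 + 3
53: 20777 = 53·392 + 1
59: 20777 = 59·352 + 9
61: 20777 = 61·340 + 37
67: 20777 = 67·310 + 7
71: 20777 = 71·292 + 45
73: 20777 = 73·284 + 45
79: 20777 = 79·263

79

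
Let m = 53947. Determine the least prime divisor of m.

73

53947 is odd.
Digit sum 28, not divisible by 3.
Ends in 7: not divisible by 5.
7: 53947 = 7·7706 + 5
11: 53947 = 11·4904 + 3
13: 53947 = 13·4149 + 10
17: 53947 = 17·3173 + 6
19: 53947 = 19·2839 + 6
23: 53947 = 23·2345 + 12
29: 53947 = 29·1860 + 7
31: 53947 = 31·1740 + 7
37: 53947 = 37·1458 + 1
41: 53947 = 41·1315 + 32
43: 53947 = 43·1254 + 25
47: 53947 = 47·1147 + 38
53: 53947 = 53·1017 + 46
59: 53947 = 59·914 + 21
61: 53947 = 61·884 + 23
67: 53947 = 67·805 + 12
71: 53947 = 71·759 + 58
73: 53947 = 73·739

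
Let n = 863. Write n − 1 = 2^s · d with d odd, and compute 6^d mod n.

1

863 − 1 = 862 = 2^1 · 431, so d = 431.
6^1 ≡ 6 (mod 863)
6^2 ≡ 6^2 = 36 ≡ 36 (mod 863)
6^4 ≡ 36^2 = 1296 ≡ 433 (mod 863)
6^8 ≡ 433^2 = 187489 ≡ 218 (mod 863)
6^16 ≡ 218^2 = 47524 ≡ 59 (mod 863)
6^32 ≡ 59^2 = 3481 ≡ 29 (mod 863)
6^64 ≡ 29^2 = 841 ≡ 841 (mod 863)
6^128 ≡ 841^2 = 707281 ≡ 484 (mod 863)
6^256 ≡ 484^2 = 234256 ≡ 383 (mod 863)
431 = 256 + 128 + 32 + 8 + 4 + 2 + 1 in binary powers of 2.
So 6^431 ≡ 383 · 484 · 29 · 218 · 433 · 36 · 6 ≡ 1 (mod 863).
Since 6^d ≡ 1 (mod 863), base 6 does not prove 863 composite.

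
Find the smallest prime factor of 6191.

41

6191 is odd.
Digit sum 17, not divisible by 3.
Ends in 1: not divisible by 5.
7: 6191 = 7·884 + 3
11: 6191 = 11·562 + 9
13: 6191 = 13·476 + 3
17: 6191 = 17·364 + 3
19: 6191 = 19·325 + 16
23: 6191 = 23·269 + 4
29: 6191 = 29·213 + 14
31: 6191 = 31·199 + 22
37: 6191 = 37·167 + 12
41: 6191 = 41·151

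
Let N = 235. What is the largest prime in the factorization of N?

235 = 5 · 47
47 is prime.
So 235 = 5 · 47; the largest prime factor is 47.

47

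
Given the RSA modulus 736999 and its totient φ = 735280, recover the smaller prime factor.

809

φ(n) = (p−1)(q−1) = n − (p+q) + 1, so p + q = 736999 − 735280 + 1 = 1720.
p and q are the roots of t² − 1720t + 736999 = 0.
Discriminant: 1720² − 4·736999 = 2958400 − 2947996 = 10404; √10404 = 102.
q = (1720 − 102)/2 = 809, p = (1720 + 102)/2 = 911.
Check: 809 · 911 = 736999.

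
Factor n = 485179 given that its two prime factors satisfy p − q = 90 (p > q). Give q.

653

Since p = q + 90, we have 485179 = q(q + 90), so q² + 90q − 485179 = 0.
Discriminant: 90² + 4·485179 = 8100 + 1940716 = 1948816; √1948816 = 1396.
q = (−90 + 1396)/2 = 653, and p = q + 90 = 743.
Check: 653 · 743 = 485179.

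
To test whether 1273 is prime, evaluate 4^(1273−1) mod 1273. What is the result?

4^1 ≡ 4 (mod 1273)
4^2 ≡ 4^2 = 16 ≡ 16 (mod 1273)
4^4 ≡ 16^2 = 256 ≡ 256 (mod 1273)
4^8 ≡ 256^2 = 65536 ≡ 613 (mod 1273)
4^16 ≡ 613^2 = 375769 ≡ 234 (mod 1273)
4^32 ≡ 234^2 = 54756 ≡ 17 (mod 1273)
4^64 ≡ 17^2 = 289 ≡ 289 (mod 1273)
4^128 ≡ 289^2 = 83521 ≡ 776 (mod 1273)
4^256 ≡ 776^2 = 602176 ≡ 47 (mod 1273)
4^512 ≡ 47^2 = 2209 ≡ 936 (mod 1273)
4^1024 ≡ 936^2 = 876096 ≡ 272 (mod 1273)
1272 = 1024 + 128 + 64 + 32 + 16 + 8 in binary powers of 2.
So 4^1272 ≡ 272 · 776 · 289 · 17 · 234 · 613 ≡ 729 (mod 1273).
Since 729 ≠ 1, base 4 is a Fermat witness: 1273 is composite.

729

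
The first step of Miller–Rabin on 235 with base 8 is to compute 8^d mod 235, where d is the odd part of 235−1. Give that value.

158

235 − 1 = 234 = 2^1 · 117, so d = 117.
8^1 ≡ 8 (mod 235)
8^2 ≡ 8^2 = 64 ≡ 64 (mod 235)
8^4 ≡ 64^2 = 4096 ≡ 101 (mod 235)
8^8 ≡ 101^2 = 10201 ≡ 96 (mod 235)
8^16 ≡ 96^2 = 9216 ≡ 51 (mod 235)
8^32 ≡ 51^2 = 2601 ≡ 16 (mod 235)
8^64 ≡ 16^2 = 256 ≡ 21 (mod 235)
117 = 64 + 32 + 16 + 4 + 1 in binary powers of 2.
So 8^117 ≡ 21 · 16 · 51 · 101 · 8 ≡ 158 (mod 235).
Squaring chain: 158; never reaches −1, so base 8 is a Miller–Rabin witness that 235 is composite.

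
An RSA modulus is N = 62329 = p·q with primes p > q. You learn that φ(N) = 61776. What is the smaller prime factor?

φ(n) = (p−1)(q−1) = n − (p+q) + 1, so p + q = 62329 − 61776 + 1 = 554.
p and q are the roots of t² − 554t + 62329 = 0.
Discriminant: 554² − 4·62329 = 306916 − 249316 = 57600; √57600 = 240.
q = (554 − 240)/2 = 157, p = (554 + 240)/2 = 397.
Check: 157 · 397 = 62329.

157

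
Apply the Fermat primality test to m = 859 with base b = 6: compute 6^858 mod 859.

1

6^1 ≡ 6 (mod 859)
6^2 ≡ 6^2 = 36 ≡ 36 (mod 859)
6^4 ≡ 36^2 = 1296 ≡ 437 (mod 859)
6^8 ≡ 437^2 = 190969 ≡ 271 (mod 859)
6^16 ≡ 271^2 = 73441 ≡ 426 (mod 859)
6^32 ≡ 426^2 = 181476 ≡ 227 (mod 859)
6^64 ≡ 227^2 = 51529 ≡ 848 (mod 859)
6^128 ≡ 848^2 = 719104 ≡ 121 (mod 859)
6^256 ≡ 121^2 = 14641 ≡ 38 (mod 859)
6^512 ≡ 38^2 = 1444 ≡ 585 (mod 859)
858 = 512 + 256 + 64 + 16 + 8 + 2 in binary powers of 2.
So 6^858 ≡ 585 · 38 · 848 · 426 · 271 · 36 ≡ 1 (mod 859).
Since the result is 1, base 6 gives no evidence that 859 is composite.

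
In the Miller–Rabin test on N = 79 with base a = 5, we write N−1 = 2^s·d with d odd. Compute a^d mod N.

79 − 1 = 78 = 2^1 · 39, so d = 39.
5^1 ≡ 5 (mod 79)
5^2 ≡ 5^2 = 25 ≡ 25 (mod 79)
5^4 ≡ 25^2 = 625 ≡ 72 (mod 79)
5^8 ≡ 72^2 = 5184 ≡ 49 (mod 79)
5^16 ≡ 49^2 = 2401 ≡ 31 (mod 79)
5^32 ≡ 31^2 = 961 ≡ 13 (mod 79)
39 = 32 + 4 + 2 + 1 in binary powers of 2.
So 5^39 ≡ 13 · 72 · 25 · 5 ≡ 1 (mod 79).
Since 5^d ≡ 1 (mod 79), base 5 does not prove 79 composite.

1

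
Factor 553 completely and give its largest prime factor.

79

553 = 7 · 79
79 is prime.
So 553 = 7 · 79; the largest prime factor is 79.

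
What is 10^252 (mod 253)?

10^1 ≡ 10 (mod 253)
10^2 ≡ 10^2 = 100 ≡ 100 (mod 253)
10^4 ≡ 100^2 = 10000 ≡ 133 (mod 253)
10^8 ≡ 133^2 = 17689 ≡ 232 (mod 253)
10^16 ≡ 232^2 = 53824 ≡ 188 (mod 253)
10^32 ≡ 188^2 = 35344 ≡ 177 (mod 253)
10^64 ≡ 177^2 = 31329 ≡ 210 (mod 253)
10^128 ≡ 210^2 = 44100 ≡ 78 (mod 253)
252 = 128 + 64 + 32 + 16 + 8 + 4 in binary powers of 2.
So 10^252 ≡ 78 · 210 · 177 · 188 · 232 · 133 ≡ 177 (mod 253).
Since 177 ≠ 1, base 10 is a Fermat witness: 253 is composite.

177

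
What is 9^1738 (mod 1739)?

9^1 ≡ 9 (mod 1739)
9^2 ≡ 9^2 = 81 ≡ 81 (mod 1739)
9^4 ≡ 81^2 = 6561 ≡ 1344 (mod 1739)
9^8 ≡ 1344^2 = 1806336 ≡ 1254 (mod 1739)
9^16 ≡ 1254^2 = 1572516 ≡ 460 (mod 1739)
9^32 ≡ 460^2 = 211600 ≡ 1181 (mod 1739)
9^64 ≡ 1181^2 = 1394761 ≡ 83 (mod 1739)
9^128 ≡ 83^2 = 6889 ≡ 1672 (mod 1739)
9^256 ≡ 1672^2 = 2795584 ≡ 1011 (mod 1739)
9^512 ≡ 1011^2 = 1022121 ≡ 1328 (mod 1739)
9^1024 ≡ 1328^2 = 1763584 ≡ 238 (mod 1739)
1738 = 1024 + 512 + 128 + 64 + 8 + 2 in binary powers of 2.
So 9^1738 ≡ 238 · 1328 · 1672 · 83 · 1254 · 81 ≡ 638 (mod 1739).
Since 638 ≠ 1, base 9 is a Fermat witness: 1739 is composite.

638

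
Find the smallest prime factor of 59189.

13

59189 is odd.
Digit sum 32, not divisible by 3.
Ends in 9: not divisible by 5.
7: 59189 = 7·8455 + 4
11: 59189 = 11·5380 + 9
13: 59189 = 13·4553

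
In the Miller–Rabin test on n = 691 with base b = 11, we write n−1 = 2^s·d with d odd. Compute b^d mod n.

691 − 1 = 690 = 2^1 · 345, so d = 345.
11^1 ≡ 11 (mod 691)
11^2 ≡ 11^2 = 121 ≡ 121 (mod 691)
11^4 ≡ 121^2 = 14641 ≡ 130 (mod 691)
11^8 ≡ 130^2 = 16900 ≡ 316 (mod 691)
11^16 ≡ 316^2 = 99856 ≡ 352 (mod 691)
11^32 ≡ 352^2 = 123904 ≡ 215 (mod 691)
11^64 ≡ 215^2 = 46225 ≡ 619 (mod 691)
11^128 ≡ 619^2 = 383161 ≡ 347 (mod 691)
11^256 ≡ 347^2 = 120409 ≡ 175 (mod 691)
345 = 256 + 64 + 16 + 8 + 1 in binary powers of 2.
So 11^345 ≡ 175 · 619 · 352 · 316 · 11 ≡ 690 (mod 691).
Since 11^d ≡ 690 (mod 691), base 11 does not prove 691 composite.

690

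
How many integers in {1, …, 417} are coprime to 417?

276

Factor: 417 = 3 · 139.
φ(417) = (3−1) · (139−1) = 2 · 138 = 276.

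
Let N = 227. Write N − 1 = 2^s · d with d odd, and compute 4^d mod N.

1

227 − 1 = 226 = 2^1 · 113, so d = 113.
4^1 ≡ 4 (mod 227)
4^2 ≡ 4^2 = 16 ≡ 16 (mod 227)
4^4 ≡ 16^2 = 256 ≡ 29 (mod 227)
4^8 ≡ 29^2 = 841 ≡ 160 (mod 227)
4^16 ≡ 160^2 = 25600 ≡ 176 (mod 227)
4^32 ≡ 176^2 = 30976 ≡ 104 (mod 227)
4^64 ≡ 104^2 = 10816 ≡ 147 (mod 227)
113 = 64 + 32 + 16 + 1 in binary powers of 2.
So 4^113 ≡ 147 · 104 · 176 · 4 ≡ 1 (mod 227).
Since 4^d ≡ 1 (mod 227), base 4 does not prove 227 composite.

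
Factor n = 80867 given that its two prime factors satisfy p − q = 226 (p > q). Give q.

193

Since p = q + 226, we have 80867 = q(q + 226), so q² + 226q − 80867 = 0.
Discriminant: 226² + 4·80867 = 51076 + 323468 = 374544; √374544 = 612.
q = (−226 + 612)/2 = 193, and p = q + 226 = 419.
Check: 193 · 419 = 80867.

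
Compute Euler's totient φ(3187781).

3117312

Factor: 3187781 = 83 · 193 · 199.
φ(3187781) = (83−1) · (193−1) · (199−1) = 82 · 192 · 198 = 3117312.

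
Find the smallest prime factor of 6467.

29

6467 is odd.
Digit sum 23, not divisible by 3.
Ends in 7: not divisible by 5.
7: 6467 = 7·923 + 6
11: 6467 = 11·587 + 10
13: 6467 = 13·497 + 6
17: 6467 = 17·380 + 7
19: 6467 = 19·340 + 7
23: 6467 = 23·281 + 4
29: 6467 = 29·223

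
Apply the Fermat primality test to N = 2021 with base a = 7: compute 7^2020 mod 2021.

7^1 ≡ 7 (mod 2021)
7^2 ≡ 7^2 = 49 ≡ 49 (mod 2021)
7^4 ≡ 49^2 = 2401 ≡ 380 (mod 2021)
7^8 ≡ 380^2 = 144400 ≡ 909 (mod 2021)
7^16 ≡ 909^2 = 826281 ≡ 1713 (mod 2021)
7^32 ≡ 1713^2 = 2934369 ≡ 1898 (mod 2021)
7^64 ≡ 1898^2 = 3602404 ≡ 982 (mod 2021)
7^128 ≡ 982^2 = 964324 ≡ 307 (mod 2021)
7^256 ≡ 307^2 = 94249 ≡ 1283 (mod 2021)
7^512 ≡ 1283^2 = 1646089 ≡ 995 (mod 2021)
7^1024 ≡ 995^2 = 990025 ≡ 1756 (mod 2021)
2020 = 1024 + 512 + 256 + 128 + 64 + 32 + 4 in binary powers of 2.
So 7^2020 ≡ 1756 · 995 · 1283 · 307 · 982 · 1898 · 380 ≡ 294 (mod 2021).
Since 294 ≠ 1, base 7 is a Fermat witness: 2021 is composite.

294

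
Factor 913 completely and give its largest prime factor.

913 = 11 · 83
83 is prime.
So 913 = 11 · 83; the largest prime factor is 83.

83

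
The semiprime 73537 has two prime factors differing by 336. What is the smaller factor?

151

Since p = q + 336, we have 73537 = q(q + 336), so q² + 336q − 73537 = 0.
Discriminant: 336² + 4·73537 = 112896 + 294148 = 407044; √407044 = 638.
q = (−336 + 638)/2 = 151, and p = q + 336 = 487.
Check: 151 · 487 = 73537.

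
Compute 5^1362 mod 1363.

306

5^1 ≡ 5 (mod 1363)
5^2 ≡ 5^2 = 25 ≡ 25 (mod 1363)
5^4 ≡ 25^2 = 625 ≡ 625 (mod 1363)
5^8 ≡ 625^2 = 390625 ≡ 807 (mod 1363)
5^16 ≡ 807^2 = 651249 ≡ 1098 (mod 1363)
5^32 ≡ 1098^2 = 1205604 ≡ 712 (mod 1363)
5^64 ≡ 712^2 = 506944 ≡ 1271 (mod 1363)
5^128 ≡ 1271^2 = 1615441 ≡ 286 (mod 1363)
5^256 ≡ 286^2 = 81796 ≡ 16 (mod 1363)
5^512 ≡ 16^2 = 256 ≡ 256 (mod 1363)
5^1024 ≡ 256^2 = 65536 ≡ 112 (mod 1363)
1362 = 1024 + 256 + 64 + 16 + 2 in binary powers of 2.
So 5^1362 ≡ 112 · 16 · 1271 · 1098 · 25 ≡ 306 (mod 1363).
Since 306 ≠ 1, base 5 is a Fermat witness: 1363 is composite.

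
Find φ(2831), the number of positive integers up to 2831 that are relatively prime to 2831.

Factor: 2831 = 19 · 149.
φ(2831) = (19−1) · (149−1) = 18 · 148 = 2664.

2664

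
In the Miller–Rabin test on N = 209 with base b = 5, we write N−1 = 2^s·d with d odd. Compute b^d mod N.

169

209 − 1 = 208 = 2^4 · 13, so d = 13.
5^1 ≡ 5 (mod 209)
5^2 ≡ 5^2 = 25 ≡ 25 (mod 209)
5^4 ≡ 25^2 = 625 ≡ 207 (mod 209)
5^8 ≡ 207^2 = 42849 ≡ 4 (mod 209)
13 = 8 + 4 + 1 in binary powers of 2.
So 5^13 ≡ 4 · 207 · 5 ≡ 169 (mod 209).
Squaring chain: 169 → 137 → 168 → 9; never reaches −1, so base 5 is a Miller–Rabin witness that 209 is composite.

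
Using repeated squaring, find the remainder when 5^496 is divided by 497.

289

5^1 ≡ 5 (mod 497)
5^2 ≡ 5^2 = 25 ≡ 25 (mod 497)
5^4 ≡ 25^2 = 625 ≡ 128 (mod 497)
5^8 ≡ 128^2 = 16384 ≡ 480 (mod 497)
5^16 ≡ 480^2 = 230400 ≡ 289 (mod 497)
5^32 ≡ 289^2 = 83521 ≡ 25 (mod 497)
5^64 ≡ 25^2 = 625 ≡ 128 (mod 497)
5^128 ≡ 128^2 = 16384 ≡ 480 (mod 497)
5^256 ≡ 480^2 = 230400 ≡ 289 (mod 497)
496 = 256 + 128 + 64 + 32 + 16 in binary powers of 2.
So 5^496 ≡ 289 · 480 · 128 · 25 · 289 ≡ 289 (mod 497).
Since 289 ≠ 1, base 5 is a Fermat witness: 497 is composite.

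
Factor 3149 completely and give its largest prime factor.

3149 = 47 · 67
67 is prime.
So 3149 = 47 · 67; the largest prime factor is 67.

67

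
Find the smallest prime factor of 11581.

11581 is odd.
Digit sum 16, not divisible by 3.
Ends in 1: not divisible by 5.
7: 11581 = 7·1654 + 3
11: 11581 = 11·1052 + 9
13: 11581 = 13·890 + 11
17: 11581 = 17·681 + 4
19: 11581 = 19·609 + 10
23: 11581 = 23·503 + 12
29: 11581 = 29·399 + 10
31: 11581 = 31·373 + 18
37: 11581 = 37·313

37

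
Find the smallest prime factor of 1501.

1501 is odd.
Digit sum 7, not divisible by 3.
Ends in 1: not divisible by 5.
7: 1501 = 7·214 + 3
11: 1501 = 11·136 + 5
13: 1501 = 13·115 + 6
17: 1501 = 17·88 + 5
19: 1501 = 19·79

19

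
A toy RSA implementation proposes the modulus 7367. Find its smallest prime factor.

7367 is odd.
Digit sum 23, not divisible by 3.
Ends in 7: not divisible by 5.
7: 7367 = 7·1052 + 3
11: 7367 = 11·669 + 8
13: 7367 = 13·566 + 9
17: 7367 = 17·433 + 6
19: 7367 = 19·387 + 14
23: 7367 = 23·320 + 7
29: 7367 = 29·254 + 1
31: 7367 = 31·237 + 20
37: 7367 = 37·199 + 4
41: 7367 = 41·179 + 28
43: 7367 = 43·171 + 14
47: 7367 = 47·156 + 35
53: 7367 = 53·139

53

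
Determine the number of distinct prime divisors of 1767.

3

1767 = 3 · 589
589 = 19 · 31
1767 = 3 · 19 · 31, which has 3 distinct prime factors.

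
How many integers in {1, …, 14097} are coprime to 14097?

9072

Factor: 14097 = 3 · 37 · 127.
φ(14097) = (3−1) · (37−1) · (127−1) = 2 · 36 · 126 = 9072.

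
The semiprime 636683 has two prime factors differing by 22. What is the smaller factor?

787

Since p = q + 22, we have 636683 = q(q + 22), so q² + 22q − 636683 = 0.
Discriminant: 22² + 4·636683 = 484 + 2546732 = 2547216; √2547216 = 1596.
q = (−22 + 1596)/2 = 787, and p = q + 22 = 809.
Check: 787 · 809 = 636683.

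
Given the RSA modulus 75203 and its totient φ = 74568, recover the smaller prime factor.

φ(n) = (p−1)(q−1) = n − (p+q) + 1, so p + q = 75203 − 74568 + 1 = 636.
p and q are the roots of t² − 636t + 75203 = 0.
Discriminant: 636² − 4·75203 = 404496 − 300812 = 103684; √103684 = 322.
q = (636 − 322)/2 = 157, p = (636 + 322)/2 = 479.
Check: 157 · 479 = 75203.

157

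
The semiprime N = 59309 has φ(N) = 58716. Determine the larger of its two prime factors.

467

φ(n) = (p−1)(q−1) = n − (p+q) + 1, so p + q = 59309 − 58716 + 1 = 594.
p and q are the roots of t² − 594t + 59309 = 0.
Discriminant: 594² − 4·59309 = 352836 − 237236 = 115600; √115600 = 340.
q = (594 − 340)/2 = 127, p = (594 + 340)/2 = 467.
Check: 127 · 467 = 59309.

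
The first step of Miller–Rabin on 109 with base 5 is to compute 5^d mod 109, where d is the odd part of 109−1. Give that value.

1

109 − 1 = 108 = 2^2 · 27, so d = 27.
5^1 ≡ 5 (mod 109)
5^2 ≡ 5^2 = 25 ≡ 25 (mod 109)
5^4 ≡ 25^2 = 625 ≡ 80 (mod 109)
5^8 ≡ 80^2 = 6400 ≡ 78 (mod 109)
5^16 ≡ 78^2 = 6084 ≡ 89 (mod 109)
27 = 16 + 8 + 2 + 1 in binary powers of 2.
So 5^27 ≡ 89 · 78 · 25 · 5 ≡ 1 (mod 109).
Since 5^d ≡ 1 (mod 109), base 5 does not prove 109 composite.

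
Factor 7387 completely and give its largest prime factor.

7387 = 83 · 89
89 is prime.
So 7387 = 83 · 89; the largest prime factor is 89.

89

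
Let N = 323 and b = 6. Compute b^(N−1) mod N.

6^1 ≡ 6 (mod 323)
6^2 ≡ 6^2 = 36 ≡ 36 (mod 323)
6^4 ≡ 36^2 = 1296 ≡ 4 (mod 323)
6^8 ≡ 4^2 = 16 ≡ 16 (mod 323)
6^16 ≡ 16^2 = 256 ≡ 256 (mod 323)
6^32 ≡ 256^2 = 65536 ≡ 290 (mod 323)
6^64 ≡ 290^2 = 84100 ≡ 120 (mod 323)
6^128 ≡ 120^2 = 14400 ≡ 188 (mod 323)
6^256 ≡ 188^2 = 35344 ≡ 137 (mod 323)
322 = 256 + 64 + 2 in binary powers of 2.
So 6^322 ≡ 137 · 120 · 36 ≡ 104 (mod 323).
Since 104 ≠ 1, base 6 is a Fermat witness: 323 is composite.

104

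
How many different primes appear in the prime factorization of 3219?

3

3219 = 3 · 1073
1073 = 29 · 37
3219 = 3 · 29 · 37, which has 3 distinct prime factors.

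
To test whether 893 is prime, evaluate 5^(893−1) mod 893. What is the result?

5^1 ≡ 5 (mod 893)
5^2 ≡ 5^2 = 25 ≡ 25 (mod 893)
5^4 ≡ 25^2 = 625 ≡ 625 (mod 893)
5^8 ≡ 625^2 = 390625 ≡ 384 (mod 893)
5^16 ≡ 384^2 = 147456 ≡ 111 (mod 893)
5^32 ≡ 111^2 = 12321 ≡ 712 (mod 893)
5^64 ≡ 712^2 = 506944 ≡ 613 (mod 893)
5^128 ≡ 613^2 = 375769 ≡ 709 (mod 893)
5^256 ≡ 709^2 = 502681 ≡ 815 (mod 893)
5^512 ≡ 815^2 = 664225 ≡ 726 (mod 893)
892 = 512 + 256 + 64 + 32 + 16 + 8 + 4 in binary powers of 2.
So 5^892 ≡ 726 · 815 · 613 · 712 · 111 · 384 · 625 ≡ 613 (mod 893).
Since 613 ≠ 1, base 5 is a Fermat witness: 893 is composite.

613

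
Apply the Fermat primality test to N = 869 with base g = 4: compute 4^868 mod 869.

4^1 ≡ 4 (mod 869)
4^2 ≡ 4^2 = 16 ≡ 16 (mod 869)
4^4 ≡ 16^2 = 256 ≡ 256 (mod 869)
4^8 ≡ 256^2 = 65536 ≡ 361 (mod 869)
4^16 ≡ 361^2 = 130321 ≡ 840 (mod 869)
4^32 ≡ 840^2 = 705600 ≡ 841 (mod 869)
4^64 ≡ 841^2 = 707281 ≡ 784 (mod 869)
4^128 ≡ 784^2 = 614656 ≡ 273 (mod 869)
4^256 ≡ 273^2 = 74529 ≡ 664 (mod 869)
4^512 ≡ 664^2 = 440896 ≡ 313 (mod 869)
868 = 512 + 256 + 64 + 32 + 4 in binary powers of 2.
So 4^868 ≡ 313 · 664 · 784 · 841 · 256 ≡ 9 (mod 869).
Since 9 ≠ 1, base 4 is a Fermat witness: 869 is composite.

9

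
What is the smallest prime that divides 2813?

2813 is odd.
Digit sum 14, not divisible by 3.
Ends in 3: not divisible by 5.
7: 2813 = 7·401 + 6
11: 2813 = 11·255 + 8
13: 2813 = 13·216 + 5
17: 2813 = 17·165 + 8
19: 2813 = 19·148 + 1
23: 2813 = 23·122 + 7
29: 2813 = 29·97

29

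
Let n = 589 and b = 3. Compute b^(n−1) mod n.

562

3^1 ≡ 3 (mod 589)
3^2 ≡ 3^2 = 9 ≡ 9 (mod 589)
3^4 ≡ 9^2 = 81 ≡ 81 (mod 589)
3^8 ≡ 81^2 = 6561 ≡ 82 (mod 589)
3^16 ≡ 82^2 = 6724 ≡ 245 (mod 589)
3^32 ≡ 245^2 = 60025 ≡ 536 (mod 589)
3^64 ≡ 536^2 = 287296 ≡ 453 (mod 589)
3^128 ≡ 453^2 = 205209 ≡ 237 (mod 589)
3^256 ≡ 237^2 = 56169 ≡ 214 (mod 589)
3^512 ≡ 214^2 = 45796 ≡ 443 (mod 589)
588 = 512 + 64 + 8 + 4 in binary powers of 2.
So 3^588 ≡ 443 · 453 · 82 · 81 ≡ 562 (mod 589).
Since 562 ≠ 1, base 3 is a Fermat witness: 589 is composite.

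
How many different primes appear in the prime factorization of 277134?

6

277134 = 2 · 138567
138567 = 3 · 46189
46189 = 11 · 4199
4199 = 13 · 323
323 = 17 · 19
277134 = 2 · 3 · 11 · 13 · 17 · 19, which has 6 distinct prime factors.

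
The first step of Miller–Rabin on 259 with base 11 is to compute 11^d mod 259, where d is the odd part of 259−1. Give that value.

259 − 1 = 258 = 2^1 · 129, so d = 129.
11^1 ≡ 11 (mod 259)
11^2 ≡ 11^2 = 121 ≡ 121 (mod 259)
11^4 ≡ 121^2 = 14641 ≡ 137 (mod 259)
11^8 ≡ 137^2 = 18769 ≡ 121 (mod 259)
11^16 ≡ 121^2 = 14641 ≡ 137 (mod 259)
11^32 ≡ 137^2 = 18769 ≡ 121 (mod 259)
11^64 ≡ 121^2 = 14641 ≡ 137 (mod 259)
11^128 ≡ 137^2 = 18769 ≡ 121 (mod 259)
129 = 128 + 1 in binary powers of 2.
So 11^129 ≡ 121 · 11 ≡ 36 (mod 259).
Squaring chain: 36; never reaches −1, so base 11 is a Miller–Rabin witness that 259 is composite.

36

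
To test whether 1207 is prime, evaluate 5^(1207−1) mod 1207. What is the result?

1141

5^1 ≡ 5 (mod 1207)
5^2 ≡ 5^2 = 25 ≡ 25 (mod 1207)
5^4 ≡ 25^2 = 625 ≡ 625 (mod 1207)
5^8 ≡ 625^2 = 390625 ≡ 764 (mod 1207)
5^16 ≡ 764^2 = 583696 ≡ 715 (mod 1207)
5^32 ≡ 715^2 = 511225 ≡ 664 (mod 1207)
5^64 ≡ 664^2 = 440896 ≡ 341 (mod 1207)
5^128 ≡ 341^2 = 116281 ≡ 409 (mod 1207)
5^256 ≡ 409^2 = 167281 ≡ 715 (mod 1207)
5^512 ≡ 715^2 = 511225 ≡ 664 (mod 1207)
5^1024 ≡ 664^2 = 440896 ≡ 341 (mod 1207)
1206 = 1024 + 128 + 32 + 16 + 4 + 2 in binary powers of 2.
So 5^1206 ≡ 341 · 409 · 664 · 715 · 625 · 25 ≡ 1141 (mod 1207).
Since 1141 ≠ 1, base 5 is a Fermat witness: 1207 is composite.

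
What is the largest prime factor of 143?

13

143 = 11 · 13
13 is prime.
So 143 = 11 · 13; the largest prime factor is 13.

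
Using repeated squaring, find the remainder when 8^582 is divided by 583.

196

8^1 ≡ 8 (mod 583)
8^2 ≡ 8^2 = 64 ≡ 64 (mod 583)
8^4 ≡ 64^2 = 4096 ≡ 15 (mod 583)
8^8 ≡ 15^2 = 225 ≡ 225 (mod 583)
8^16 ≡ 225^2 = 50625 ≡ 487 (mod 583)
8^32 ≡ 487^2 = 237169 ≡ 471 (mod 583)
8^64 ≡ 471^2 = 221841 ≡ 301 (mod 583)
8^128 ≡ 301^2 = 90601 ≡ 236 (mod 583)
8^256 ≡ 236^2 = 55696 ≡ 311 (mod 583)
8^512 ≡ 311^2 = 96721 ≡ 526 (mod 583)
582 = 512 + 64 + 4 + 2 in binary powers of 2.
So 8^582 ≡ 526 · 301 · 15 · 64 ≡ 196 (mod 583).
Since 196 ≠ 1, base 8 is a Fermat witness: 583 is composite.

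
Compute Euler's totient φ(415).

328

Factor: 415 = 5 · 83.
φ(415) = (5−1) · (83−1) = 4 · 82 = 328.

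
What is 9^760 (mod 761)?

9^1 ≡ 9 (mod 761)
9^2 ≡ 9^2 = 81 ≡ 81 (mod 761)
9^4 ≡ 81^2 = 6561 ≡ 473 (mod 761)
9^8 ≡ 473^2 = 223729 ≡ 756 (mod 761)
9^16 ≡ 756^2 = 571536 ≡ 25 (mod 761)
9^32 ≡ 25^2 = 625 ≡ 625 (mod 761)
9^64 ≡ 625^2 = 390625 ≡ 232 (mod 761)
9^128 ≡ 232^2 = 53824 ≡ 554 (mod 761)
9^256 ≡ 554^2 = 306916 ≡ 233 (mod 761)
9^512 ≡ 233^2 = 54289 ≡ 258 (mod 761)
760 = 512 + 128 + 64 + 32 + 16 + 8 in binary powers of 2.
So 9^760 ≡ 258 · 554 · 232 · 625 · 25 · 756 ≡ 1 (mod 761).
Since the result is 1, base 9 gives no evidence that 761 is composite.

1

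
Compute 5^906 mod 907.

1

5^1 ≡ 5 (mod 907)
5^2 ≡ 5^2 = 25 ≡ 25 (mod 907)
5^4 ≡ 25^2 = 625 ≡ 625 (mod 907)
5^8 ≡ 625^2 = 390625 ≡ 615 (mod 907)
5^16 ≡ 615^2 = 378225 ≡ 6 (mod 907)
5^32 ≡ 6^2 = 36 ≡ 36 (mod 907)
5^64 ≡ 36^2 = 1296 ≡ 389 (mod 907)
5^128 ≡ 389^2 = 151321 ≡ 759 (mod 907)
5^256 ≡ 759^2 = 576081 ≡ 136 (mod 907)
5^512 ≡ 136^2 = 18496 ≡ 356 (mod 907)
906 = 512 + 256 + 128 + 8 + 2 in binary powers of 2.
So 5^906 ≡ 356 · 136 · 759 · 615 · 25 ≡ 1 (mod 907).
Since the result is 1, base 5 gives no evidence that 907 is composite.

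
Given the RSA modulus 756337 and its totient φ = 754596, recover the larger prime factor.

919

φ(n) = (p−1)(q−1) = n − (p+q) + 1, so p + q = 756337 − 754596 + 1 = 1742.
p and q are the roots of t² − 1742t + 756337 = 0.
Discriminant: 1742² − 4·756337 = 3034564 − 3025348 = 9216; √9216 = 96.
q = (1742 − 96)/2 = 823, p = (1742 + 96)/2 = 919.
Check: 823 · 919 = 756337.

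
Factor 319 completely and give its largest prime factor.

29

319 = 11 · 29
29 is prime.
So 319 = 11 · 29; the largest prime factor is 29.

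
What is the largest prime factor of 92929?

73

92929 = 19 · 4891
4891 = 67 · 73
73 is prime.
So 92929 = 19 · 67 · 73; the largest prime factor is 73.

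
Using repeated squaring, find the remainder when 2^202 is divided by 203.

93

2^1 ≡ 2 (mod 203)
2^2 ≡ 2^2 = 4 ≡ 4 (mod 203)
2^4 ≡ 4^2 = 16 ≡ 16 (mod 203)
2^8 ≡ 16^2 = 256 ≡ 53 (mod 203)
2^16 ≡ 53^2 = 2809 ≡ 170 (mod 203)
2^32 ≡ 170^2 = 28900 ≡ 74 (mod 203)
2^64 ≡ 74^2 = 5476 ≡ 198 (mod 203)
2^128 ≡ 198^2 = 39204 ≡ 25 (mod 203)
202 = 128 + 64 + 8 + 2 in binary powers of 2.
So 2^202 ≡ 25 · 198 · 53 · 4 ≡ 93 (mod 203).
Since 93 ≠ 1, base 2 is a Fermat witness: 203 is composite.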